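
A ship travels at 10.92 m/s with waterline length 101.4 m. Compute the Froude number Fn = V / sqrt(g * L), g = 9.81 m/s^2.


Formula: Fn = V / sqrt(g * L)
Step 1 — g * L = 9.81 * 101.4 = 994.734
Step 2 — sqrt(g * L) = sqrt(994.734) = 31.539404
Step 3 — Fn = 10.92 / 31.539404 ≈ 0.34623 (5 s.f.)

0.34623


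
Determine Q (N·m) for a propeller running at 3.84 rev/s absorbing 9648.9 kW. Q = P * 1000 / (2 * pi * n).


Formula: Q = P_W / (2 * pi * n)
Step 1 — P_W = 9648.9 kW * 1000 = 9648900.0 W
Step 2 — 2 * pi * n = 2 * pi * 3.84 = 24.127432
Step 3 — Q = 9648900.0 / 24.127432 ≈ 399910 N·m (5 s.f.)

399910 N·m


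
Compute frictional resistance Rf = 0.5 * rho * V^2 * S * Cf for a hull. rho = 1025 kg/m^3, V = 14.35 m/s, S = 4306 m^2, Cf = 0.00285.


Formula: Rf = 0.5 * rho * V^2 * S * Cf
Step 1 — V^2 = 14.35^2 = 205.9225
Step 2 — 0.5 * rho * V^2 = 0.5 * 1025 * 205.9225 = 105535.28125
Step 3 — Rf = 105535.28125 * 4306 * 0.00285 ≈ 1295100 N (5 s.f.)

1295100 N


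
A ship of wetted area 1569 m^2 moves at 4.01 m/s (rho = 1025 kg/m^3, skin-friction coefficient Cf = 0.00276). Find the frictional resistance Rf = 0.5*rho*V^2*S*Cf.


Formula: Rf = 0.5 * rho * V^2 * S * Cf
Step 1 — V^2 = 4.01^2 = 16.0801
Step 2 — 0.5 * rho * V^2 = 0.5 * 1025 * 16.0801 = 8241.05125
Step 3 — Rf = 8241.05125 * 1569 * 0.00276 ≈ 35687 N (5 s.f.)

35687 N


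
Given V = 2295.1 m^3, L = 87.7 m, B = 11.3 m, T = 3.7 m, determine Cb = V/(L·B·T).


Formula: Cb = V / (L * B * T)
Step 1 — L * B * T = 87.7 * 11.3 * 3.7 = 3666.737 m^3
Step 2 — Cb = 2295.1 / 3666.737 ≈ 0.62592 (5 s.f.)

0.62592


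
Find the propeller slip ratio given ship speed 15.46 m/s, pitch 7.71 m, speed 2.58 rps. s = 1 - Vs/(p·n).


Formula: s = 1 - Vs / (p * n)
Step 1 — p * n = 7.71 * 2.58 = 19.8918
Step 2 — Vs / (p*n) = 15.46 / 19.8918 = 0.777205 (6 d.p.)
Step 3 — s = 1 - 0.777205 = 0.222795

0.222795


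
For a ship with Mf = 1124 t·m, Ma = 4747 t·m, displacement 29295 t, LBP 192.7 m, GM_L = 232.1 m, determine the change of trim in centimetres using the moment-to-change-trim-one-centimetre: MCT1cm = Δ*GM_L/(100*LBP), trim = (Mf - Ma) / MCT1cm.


Formula: net trimming moment = Mf - Ma; MCT1cm = Δ*GM_L/(100*LBP); trim = net moment / MCT1cm
Step 1 — net trimming moment = 1124 - 4747 = -3623 t·m
Step 2 — MCT1cm = 29295 * 232.1 / (100 * 192.7) = 352.8474 t·m/cm
Step 3 — trim = -3623 / 352.8474 ≈ -10.268 cm (5 s.f.)

-10.268 cm


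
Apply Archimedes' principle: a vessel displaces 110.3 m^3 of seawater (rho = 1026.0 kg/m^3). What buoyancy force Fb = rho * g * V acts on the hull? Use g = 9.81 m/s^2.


Formula: Fb = rho * g * V
Substituting: Fb = 1026.0 * 9.81 * 110.3
Intermediate: 1026.0 * 9.81 = 10065.06
Result: Fb = 10065.06 * 110.3 ≈ 1110200 N (5 s.f.)

1110200 N


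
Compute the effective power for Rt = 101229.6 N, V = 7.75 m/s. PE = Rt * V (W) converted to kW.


Formula: PE = Rt * V / 1000 (kW)
Step 1 — PE (W) = 101229.6 * 7.75 = 784529.4 W
Step 2 — PE (kW) = 784529.4 / 1000 ≈ 784.53 kW (5 s.f.)

784.53 kW


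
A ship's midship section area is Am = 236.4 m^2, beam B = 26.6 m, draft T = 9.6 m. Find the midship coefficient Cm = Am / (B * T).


Formula: Cm = Am / (B * T)
Step 1 — B * T = 26.6 * 9.6 = 255.36 m^2
Step 2 — Cm = 236.4 / 255.36 ≈ 0.92575 (5 s.f.)

0.92575


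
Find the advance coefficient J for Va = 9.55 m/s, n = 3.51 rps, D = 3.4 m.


Formula: J = Va / (n * D)
Step 1 — n * D = 3.51 * 3.4 = 11.934
Step 2 — J = 9.55 / 11.934 ≈ 0.80023 (5 s.f.)

0.80023


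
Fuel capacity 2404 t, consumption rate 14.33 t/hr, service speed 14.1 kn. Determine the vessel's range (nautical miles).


Formula: endurance = fuel / rate; range = endurance * speed
Step 1 — endurance = 2404 / 14.33 = 167.7599 hours
Step 2 — range = 167.7599 * 14.1 ≈ 2365.4 nautical miles (5 s.f.)

2365.4 NM


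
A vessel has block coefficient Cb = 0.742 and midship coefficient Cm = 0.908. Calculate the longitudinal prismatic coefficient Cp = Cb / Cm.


Formula: Cp = Cb / Cm
Substituting: Cp = 0.742 / 0.908
Result: Cp ≈ 0.81718 (5 s.f.)

0.81718


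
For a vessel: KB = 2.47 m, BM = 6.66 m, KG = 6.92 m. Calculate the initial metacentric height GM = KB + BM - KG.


Formula: GM = KB + BM - KG
Step 1 — KM = KB + BM = 2.47 + 6.66 = 9.13 m
Step 2 — GM = KM - KG = 9.13 - 6.92 = 2.21 m

2.21 m


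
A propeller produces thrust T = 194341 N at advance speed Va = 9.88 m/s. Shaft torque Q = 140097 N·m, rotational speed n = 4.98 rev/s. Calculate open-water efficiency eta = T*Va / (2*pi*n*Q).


Formula: eta = T * Va / (2 * pi * n * Q)
Step 1 — numerator = T * Va = 194341 * 9.88 = 1920089.08
Step 2 — 2 * pi * n = 2 * pi * 4.98 = 31.290263
Step 3 — denominator = 31.290263 * 140097 = 4383671.98
Step 4 — eta = 1920089.08 / 4383671.98 ≈ 0.43801 (5 s.f.)

0.43801


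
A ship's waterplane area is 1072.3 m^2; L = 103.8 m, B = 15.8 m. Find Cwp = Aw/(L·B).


Formula: Cwp = Aw / (L * B)
Step 1 — L * B = 103.8 * 15.8 = 1640.04 m^2
Step 2 — Cwp = 1072.3 / 1640.04 ≈ 0.65383 (5 s.f.)

0.65383


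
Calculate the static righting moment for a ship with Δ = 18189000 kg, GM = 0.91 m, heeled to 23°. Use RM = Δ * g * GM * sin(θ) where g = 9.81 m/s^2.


Formula: GZ = GM * sin(theta); RM = disp * g * GZ
Step 1 — GZ = 0.91 * sin(23°) = 0.91 * 0.390731 = 0.355565 m
Step 2 — RM = 18189000 * 9.81 * 0.355565 ≈ 63445000 N·m (5 s.f.)

63445000 N·m


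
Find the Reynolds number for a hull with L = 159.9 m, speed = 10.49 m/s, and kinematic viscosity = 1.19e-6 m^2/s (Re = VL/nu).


Formula: Re = V * L / nu
Step 1 — V * L = 10.49 * 159.9 = 1677.351 m^2/s
Step 2 — Re = 1677.351 / 1.19e-6 = 1.41e+09

1.41e+09


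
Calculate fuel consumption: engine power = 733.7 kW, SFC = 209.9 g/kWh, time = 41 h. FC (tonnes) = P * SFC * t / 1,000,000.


Formula: FC (tonnes) = P * SFC * t / 1,000,000
Step 1 — P * SFC * t = 733.7 * 209.9 * 41 = 6314148.83 g
Step 2 — FC (tonnes) = 6314148.83 / 1,000,000 ≈ 6.3141 tonnes (5 s.f.)

6.3141 tonnes


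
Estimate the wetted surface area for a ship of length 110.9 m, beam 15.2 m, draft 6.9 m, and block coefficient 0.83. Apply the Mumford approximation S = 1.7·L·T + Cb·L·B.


Formula: S = 1.7*L*T + V/T with V = Cb*L*B*T, i.e. S = L * (1.7*T + Cb*B)
Step 1 — 1.7*T = 1.7 * 6.9 = 11.73 m
Step 2 — Cb*B = 0.83 * 15.2 = 12.616 m
Step 3 — 1.7*T + Cb*B = 11.73 + 12.616 = 24.346 m
Step 4 — S = 110.9 * 24.346 ≈ 2700.0 m^2 (5 s.f.)

2700.0 m^2


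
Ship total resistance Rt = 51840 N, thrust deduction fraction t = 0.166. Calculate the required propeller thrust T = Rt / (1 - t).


Formula: T = Rt / (1 - t)
Step 1 — (1 - t) = 1 - 0.166 = 0.834
Step 2 — T = 51840 / 0.834 ≈ 62158 N (5 s.f.)

62158 N


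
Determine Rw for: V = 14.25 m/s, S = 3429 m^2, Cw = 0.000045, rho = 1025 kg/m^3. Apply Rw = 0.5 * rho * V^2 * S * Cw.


Formula: Rw = 0.5 * rho * V^2 * S * Cw
Step 1 — V^2 = 14.25^2 = 203.0625
Step 2 — 0.5 * rho * V^2 = 0.5 * 1025 * 203.0625 = 104069.53125
Step 3 — Rw = 104069.53125 * 3429 * 0.000045 ≈ 16058 N (5 s.f.)

16058 N


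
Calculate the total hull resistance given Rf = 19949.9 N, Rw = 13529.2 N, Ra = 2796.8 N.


Formula: Rt = Rf + Rw + Ra
Substituting: Rt = 19949.9 + 13529.2 + 2796.8
Result: Rt = 36275.9 N

36275.9 N


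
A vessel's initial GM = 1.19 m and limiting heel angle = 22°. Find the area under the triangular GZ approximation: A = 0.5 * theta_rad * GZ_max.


Formula: GZ_max = GM * sin(theta); Area = 0.5 * theta_rad * GZ_max
Step 1 — GZ_max = 1.19 * sin(22°) = 1.19 * 0.374607 = 0.445782 m
Step 2 — theta_rad = 22 * pi/180 = 0.383972 rad
Step 3 — Area = 0.5 * 0.383972 * 0.445782 ≈ 0.085584 m·rad (5 s.f.)

0.085584 m·rad


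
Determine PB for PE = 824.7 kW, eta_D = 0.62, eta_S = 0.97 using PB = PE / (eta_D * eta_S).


Formula: PB = PE / (eta_D * eta_S)
Step 1 — combined efficiency = eta_D * eta_S = 0.62 * 0.97 = 0.6014
Step 2 — PB = 824.7 / 0.6014 ≈ 1371.3 kW (5 s.f.)

1371.3 kW


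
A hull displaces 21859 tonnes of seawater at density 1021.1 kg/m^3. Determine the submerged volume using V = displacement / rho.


Formula: V = mass / rho
Step 1 — convert tonnes to kg: 21859 t * 1000 = 21859000 kg
Step 2 — V = 21859000 / 1021.1 ≈ 21407 m^3 (5 s.f.)

21407 m^3


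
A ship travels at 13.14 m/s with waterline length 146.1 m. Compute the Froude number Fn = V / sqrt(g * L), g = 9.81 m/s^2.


Formula: Fn = V / sqrt(g * L)
Step 1 — g * L = 9.81 * 146.1 = 1433.241
Step 2 — sqrt(g * L) = sqrt(1433.241) = 37.85817
Step 3 — Fn = 13.14 / 37.85817 ≈ 0.34708 (5 s.f.)

0.34708


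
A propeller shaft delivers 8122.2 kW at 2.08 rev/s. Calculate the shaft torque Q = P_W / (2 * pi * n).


Formula: Q = P_W / (2 * pi * n)
Step 1 — P_W = 8122.2 kW * 1000 = 8122200.0 W
Step 2 — 2 * pi * n = 2 * pi * 2.08 = 13.069025
Step 3 — Q = 8122200.0 / 13.069025 ≈ 621480 N·m (5 s.f.)

621480 N·m


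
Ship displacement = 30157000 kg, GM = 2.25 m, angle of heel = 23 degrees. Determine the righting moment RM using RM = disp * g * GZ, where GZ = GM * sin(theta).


Formula: GZ = GM * sin(theta); RM = disp * g * GZ
Step 1 — GZ = 2.25 * sin(23°) = 2.25 * 0.390731 = 0.879145 m
Step 2 — RM = 30157000 * 9.81 * 0.879145 ≈ 260090000 N·m (5 s.f.)

260090000 N·m


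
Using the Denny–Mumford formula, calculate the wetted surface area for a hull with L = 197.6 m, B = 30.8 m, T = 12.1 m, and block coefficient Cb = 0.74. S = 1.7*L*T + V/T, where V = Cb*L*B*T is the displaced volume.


Formula: S = 1.7*L*T + V/T with V = Cb*L*B*T, i.e. S = L * (1.7*T + Cb*B)
Step 1 — 1.7*T = 1.7 * 12.1 = 20.57 m
Step 2 — Cb*B = 0.74 * 30.8 = 22.792 m
Step 3 — 1.7*T + Cb*B = 20.57 + 22.792 = 43.362 m
Step 4 — S = 197.6 * 43.362 ≈ 8568.3 m^2 (5 s.f.)

8568.3 m^2


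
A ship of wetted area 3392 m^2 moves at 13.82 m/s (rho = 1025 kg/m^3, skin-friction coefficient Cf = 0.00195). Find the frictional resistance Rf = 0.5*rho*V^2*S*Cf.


Formula: Rf = 0.5 * rho * V^2 * S * Cf
Step 1 — V^2 = 13.82^2 = 190.9924
Step 2 — 0.5 * rho * V^2 = 0.5 * 1025 * 190.9924 = 97883.605
Step 3 — Rf = 97883.605 * 3392 * 0.00195 ≈ 647440 N (5 s.f.)

647440 N


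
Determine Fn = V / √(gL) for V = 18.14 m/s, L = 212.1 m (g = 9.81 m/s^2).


Formula: Fn = V / sqrt(g * L)
Step 1 — g * L = 9.81 * 212.1 = 2080.701
Step 2 — sqrt(g * L) = sqrt(2080.701) = 45.614702
Step 3 — Fn = 18.14 / 45.614702 ≈ 0.39768 (5 s.f.)

0.39768


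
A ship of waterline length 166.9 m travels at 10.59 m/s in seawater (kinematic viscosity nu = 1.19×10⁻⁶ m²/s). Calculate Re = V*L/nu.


Formula: Re = V * L / nu
Step 1 — V * L = 10.59 * 166.9 = 1767.471 m^2/s
Step 2 — Re = 1767.471 / 1.19e-6 = 1.49e+09

1.49e+09


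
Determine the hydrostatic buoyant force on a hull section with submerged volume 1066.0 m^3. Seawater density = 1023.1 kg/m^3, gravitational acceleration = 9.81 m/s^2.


Formula: Fb = rho * g * V
Substituting: Fb = 1023.1 * 9.81 * 1066.0
Intermediate: 1023.1 * 9.81 = 10036.611
Result: Fb = 10036.611 * 1066.0 ≈ 10699000 N (5 s.f.)

10699000 N


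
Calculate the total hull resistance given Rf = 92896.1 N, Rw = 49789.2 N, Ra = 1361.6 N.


Formula: Rt = Rf + Rw + Ra
Substituting: Rt = 92896.1 + 49789.2 + 1361.6
Result: Rt = 144046.9 N

144046.9 N


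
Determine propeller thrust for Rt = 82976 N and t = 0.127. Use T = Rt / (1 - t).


Formula: T = Rt / (1 - t)
Step 1 — (1 - t) = 1 - 0.127 = 0.873
Step 2 — T = 82976 / 0.873 ≈ 95047 N (5 s.f.)

95047 N


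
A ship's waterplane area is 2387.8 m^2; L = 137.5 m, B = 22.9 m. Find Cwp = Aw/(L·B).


Formula: Cwp = Aw / (L * B)
Step 1 — L * B = 137.5 * 22.9 = 3148.75 m^2
Step 2 — Cwp = 2387.8 / 3148.75 ≈ 0.75833 (5 s.f.)

0.75833


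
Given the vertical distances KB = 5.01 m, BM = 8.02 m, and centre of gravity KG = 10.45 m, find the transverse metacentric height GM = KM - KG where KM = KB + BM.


Formula: GM = KB + BM - KG
Step 1 — KM = KB + BM = 5.01 + 8.02 = 13.03 m
Step 2 — GM = KM - KG = 13.03 - 10.45 = 2.58 m

2.58 m


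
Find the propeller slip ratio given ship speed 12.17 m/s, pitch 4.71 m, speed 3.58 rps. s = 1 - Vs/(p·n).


Formula: s = 1 - Vs / (p * n)
Step 1 — p * n = 4.71 * 3.58 = 16.8618
Step 2 — Vs / (p*n) = 12.17 / 16.8618 = 0.72175 (6 d.p.)
Step 3 — s = 1 - 0.72175 = 0.27825

0.27825


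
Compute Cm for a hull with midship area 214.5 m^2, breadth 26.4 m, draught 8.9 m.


Formula: Cm = Am / (B * T)
Step 1 — B * T = 26.4 * 8.9 = 234.96 m^2
Step 2 — Cm = 214.5 / 234.96 ≈ 0.91292 (5 s.f.)

0.91292


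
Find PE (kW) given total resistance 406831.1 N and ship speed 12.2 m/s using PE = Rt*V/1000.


Formula: PE = Rt * V / 1000 (kW)
Step 1 — PE (W) = 406831.1 * 12.2 = 4963339.42 W
Step 2 — PE (kW) = 4963339.42 / 1000 ≈ 4963.3 kW (5 s.f.)

4963.3 kW


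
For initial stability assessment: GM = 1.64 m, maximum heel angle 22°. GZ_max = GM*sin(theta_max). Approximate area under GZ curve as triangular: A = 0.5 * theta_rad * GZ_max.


Formula: GZ_max = GM * sin(theta); Area = 0.5 * theta_rad * GZ_max
Step 1 — GZ_max = 1.64 * sin(22°) = 1.64 * 0.374607 = 0.614355 m
Step 2 — theta_rad = 22 * pi/180 = 0.383972 rad
Step 3 — Area = 0.5 * 0.383972 * 0.614355 ≈ 0.11795 m·rad (5 s.f.)

0.11795 m·rad


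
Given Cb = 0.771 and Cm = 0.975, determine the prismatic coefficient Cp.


Formula: Cp = Cb / Cm
Substituting: Cp = 0.771 / 0.975
Result: Cp ≈ 0.79077 (5 s.f.)

0.79077


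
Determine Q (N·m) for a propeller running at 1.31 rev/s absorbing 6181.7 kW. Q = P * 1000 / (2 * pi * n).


Formula: Q = P_W / (2 * pi * n)
Step 1 — P_W = 6181.7 kW * 1000 = 6181700.0 W
Step 2 — 2 * pi * n = 2 * pi * 1.31 = 8.230973
Step 3 — Q = 6181700.0 / 8.230973 ≈ 751030 N·m (5 s.f.)

751030 N·m


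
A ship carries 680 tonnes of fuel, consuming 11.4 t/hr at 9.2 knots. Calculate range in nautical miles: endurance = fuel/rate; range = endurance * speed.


Formula: endurance = fuel / rate; range = endurance * speed
Step 1 — endurance = 680 / 11.4 = 59.6491 hours
Step 2 — range = 59.6491 * 9.2 ≈ 548.77 nautical miles (5 s.f.)

548.77 NM


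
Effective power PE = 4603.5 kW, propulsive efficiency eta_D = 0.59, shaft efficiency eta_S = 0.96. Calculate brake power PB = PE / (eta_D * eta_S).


Formula: PB = PE / (eta_D * eta_S)
Step 1 — combined efficiency = eta_D * eta_S = 0.59 * 0.96 = 0.5664
Step 2 — PB = 4603.5 / 0.5664 ≈ 8127.6 kW (5 s.f.)

8127.6 kW


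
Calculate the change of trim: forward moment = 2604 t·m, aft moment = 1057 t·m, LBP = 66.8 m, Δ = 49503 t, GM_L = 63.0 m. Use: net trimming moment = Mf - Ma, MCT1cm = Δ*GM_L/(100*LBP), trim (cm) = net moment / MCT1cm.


Formula: net trimming moment = Mf - Ma; MCT1cm = Δ*GM_L/(100*LBP); trim = net moment / MCT1cm
Step 1 — net trimming moment = 2604 - 1057 = 1547 t·m
Step 2 — MCT1cm = 49503 * 63.0 / (100 * 66.8) = 466.8696 t·m/cm
Step 3 — trim = 1547 / 466.8696 ≈ 3.3136 cm (5 s.f.)

3.3136 cm


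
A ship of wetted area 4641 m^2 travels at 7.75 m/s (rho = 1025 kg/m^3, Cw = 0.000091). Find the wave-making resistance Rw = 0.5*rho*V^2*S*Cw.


Formula: Rw = 0.5 * rho * V^2 * S * Cw
Step 1 — V^2 = 7.75^2 = 60.0625
Step 2 — 0.5 * rho * V^2 = 0.5 * 1025 * 60.0625 = 30782.03125
Step 3 — Rw = 30782.03125 * 4641 * 0.000091 ≈ 13000 N (5 s.f.)

13000 N


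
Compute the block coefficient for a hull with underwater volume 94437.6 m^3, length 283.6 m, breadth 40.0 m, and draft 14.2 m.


Formula: Cb = V / (L * B * T)
Step 1 — L * B * T = 283.6 * 40.0 * 14.2 = 161084.8 m^3
Step 2 — Cb = 94437.6 / 161084.8 ≈ 0.58626 (5 s.f.)

0.58626


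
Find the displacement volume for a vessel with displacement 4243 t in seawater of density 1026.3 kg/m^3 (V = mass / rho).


Formula: V = mass / rho
Step 1 — convert tonnes to kg: 4243 t * 1000 = 4243000 kg
Step 2 — V = 4243000 / 1026.3 ≈ 4134.3 m^3 (5 s.f.)

4134.3 m^3


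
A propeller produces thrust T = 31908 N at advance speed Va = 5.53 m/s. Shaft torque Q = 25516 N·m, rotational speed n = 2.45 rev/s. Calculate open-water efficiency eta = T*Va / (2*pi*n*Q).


Formula: eta = T * Va / (2 * pi * n * Q)
Step 1 — numerator = T * Va = 31908 * 5.53 = 176451.24
Step 2 — 2 * pi * n = 2 * pi * 2.45 = 15.393804
Step 3 — denominator = 15.393804 * 25516 = 392788.3
Step 4 — eta = 176451.24 / 392788.3 ≈ 0.44923 (5 s.f.)

0.44923


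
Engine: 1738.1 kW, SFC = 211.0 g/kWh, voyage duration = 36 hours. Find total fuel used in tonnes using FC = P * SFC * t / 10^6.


Formula: FC (tonnes) = P * SFC * t / 1,000,000
Step 1 — P * SFC * t = 1738.1 * 211.0 * 36 = 13202607.6 g
Step 2 — FC (tonnes) = 13202607.6 / 1,000,000 ≈ 13.203 tonnes (5 s.f.)

13.203 tonnes


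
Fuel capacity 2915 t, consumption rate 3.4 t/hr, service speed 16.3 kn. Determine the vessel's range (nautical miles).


Formula: endurance = fuel / rate; range = endurance * speed
Step 1 — endurance = 2915 / 3.4 = 857.3529 hours
Step 2 — range = 857.3529 * 16.3 ≈ 13975 nautical miles (5 s.f.)

13975 NM


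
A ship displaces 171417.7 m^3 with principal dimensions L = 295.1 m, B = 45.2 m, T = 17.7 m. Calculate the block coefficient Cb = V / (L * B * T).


Formula: Cb = V / (L * B * T)
Step 1 — L * B * T = 295.1 * 45.2 * 17.7 = 236091.804 m^3
Step 2 — Cb = 171417.7 / 236091.804 ≈ 0.72606 (5 s.f.)

0.72606


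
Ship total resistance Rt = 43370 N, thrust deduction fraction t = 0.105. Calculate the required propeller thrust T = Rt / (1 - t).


Formula: T = Rt / (1 - t)
Step 1 — (1 - t) = 1 - 0.105 = 0.895
Step 2 — T = 43370 / 0.895 ≈ 48458 N (5 s.f.)

48458 N


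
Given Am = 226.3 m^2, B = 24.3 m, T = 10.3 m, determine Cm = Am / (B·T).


Formula: Cm = Am / (B * T)
Step 1 — B * T = 24.3 * 10.3 = 250.29 m^2
Step 2 — Cm = 226.3 / 250.29 ≈ 0.90415 (5 s.f.)

0.90415


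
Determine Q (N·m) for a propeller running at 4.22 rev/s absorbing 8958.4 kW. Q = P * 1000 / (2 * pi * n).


Formula: Q = P_W / (2 * pi * n)
Step 1 — P_W = 8958.4 kW * 1000 = 8958400.0 W
Step 2 — 2 * pi * n = 2 * pi * 4.22 = 26.515042
Step 3 — Q = 8958400.0 / 26.515042 ≈ 337860 N·m (5 s.f.)

337860 N·m


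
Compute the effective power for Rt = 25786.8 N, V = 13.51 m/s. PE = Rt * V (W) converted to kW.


Formula: PE = Rt * V / 1000 (kW)
Step 1 — PE (W) = 25786.8 * 13.51 = 348379.668 W
Step 2 — PE (kW) = 348379.668 / 1000 ≈ 348.38 kW (5 s.f.)

348.38 kW


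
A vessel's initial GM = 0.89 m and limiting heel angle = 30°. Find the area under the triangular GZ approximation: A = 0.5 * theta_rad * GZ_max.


Formula: GZ_max = GM * sin(theta); Area = 0.5 * theta_rad * GZ_max
Step 1 — GZ_max = 0.89 * sin(30°) = 0.89 * 0.5 = 0.445 m
Step 2 — theta_rad = 30 * pi/180 = 0.523599 rad
Step 3 — Area = 0.5 * 0.523599 * 0.445 ≈ 0.11650 m·rad (5 s.f.)

0.11650 m·rad


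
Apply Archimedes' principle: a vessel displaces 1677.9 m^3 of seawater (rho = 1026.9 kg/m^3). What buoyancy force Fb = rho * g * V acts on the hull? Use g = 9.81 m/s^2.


Formula: Fb = rho * g * V
Substituting: Fb = 1026.9 * 9.81 * 1677.9
Intermediate: 1026.9 * 9.81 = 10073.889
Result: Fb = 10073.889 * 1677.9 ≈ 16903000 N (5 s.f.)

16903000 N


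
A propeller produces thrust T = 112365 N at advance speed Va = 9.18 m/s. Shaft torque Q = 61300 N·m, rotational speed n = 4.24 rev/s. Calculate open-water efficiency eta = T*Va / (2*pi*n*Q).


Formula: eta = T * Va / (2 * pi * n * Q)
Step 1 — numerator = T * Va = 112365 * 9.18 = 1031510.7
Step 2 — 2 * pi * n = 2 * pi * 4.24 = 26.640706
Step 3 — denominator = 26.640706 * 61300 = 1633075.28
Step 4 — eta = 1031510.7 / 1633075.28 ≈ 0.63164 (5 s.f.)

0.63164


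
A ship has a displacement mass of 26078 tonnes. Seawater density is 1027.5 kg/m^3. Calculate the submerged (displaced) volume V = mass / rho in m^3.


Formula: V = mass / rho
Step 1 — convert tonnes to kg: 26078 t * 1000 = 26078000 kg
Step 2 — V = 26078000 / 1027.5 ≈ 25380 m^3 (5 s.f.)

25380 m^3


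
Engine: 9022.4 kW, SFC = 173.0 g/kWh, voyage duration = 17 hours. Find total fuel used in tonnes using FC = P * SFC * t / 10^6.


Formula: FC (tonnes) = P * SFC * t / 1,000,000
Step 1 — P * SFC * t = 9022.4 * 173.0 * 17 = 26534878.4 g
Step 2 — FC (tonnes) = 26534878.4 / 1,000,000 ≈ 26.535 tonnes (5 s.f.)

26.535 tonnes


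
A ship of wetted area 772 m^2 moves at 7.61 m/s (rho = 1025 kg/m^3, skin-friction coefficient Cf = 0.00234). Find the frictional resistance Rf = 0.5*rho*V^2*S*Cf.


Formula: Rf = 0.5 * rho * V^2 * S * Cf
Step 1 — V^2 = 7.61^2 = 57.9121
Step 2 — 0.5 * rho * V^2 = 0.5 * 1025 * 57.9121 = 29679.95125
Step 3 — Rf = 29679.95125 * 772 * 0.00234 ≈ 53616 N (5 s.f.)

53616 N


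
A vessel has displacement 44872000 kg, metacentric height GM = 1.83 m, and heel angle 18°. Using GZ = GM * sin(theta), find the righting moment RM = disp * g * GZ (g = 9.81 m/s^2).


Formula: GZ = GM * sin(theta); RM = disp * g * GZ
Step 1 — GZ = 1.83 * sin(18°) = 1.83 * 0.309017 = 0.565501 m
Step 2 — RM = 44872000 * 9.81 * 0.565501 ≈ 248930000 N·m (5 s.f.)

248930000 N·m


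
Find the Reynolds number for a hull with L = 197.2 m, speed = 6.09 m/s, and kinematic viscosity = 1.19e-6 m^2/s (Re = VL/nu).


Formula: Re = V * L / nu
Step 1 — V * L = 6.09 * 197.2 = 1200.948 m^2/s
Step 2 — Re = 1200.948 / 1.19e-6 = 1.01e+09

1.01e+09


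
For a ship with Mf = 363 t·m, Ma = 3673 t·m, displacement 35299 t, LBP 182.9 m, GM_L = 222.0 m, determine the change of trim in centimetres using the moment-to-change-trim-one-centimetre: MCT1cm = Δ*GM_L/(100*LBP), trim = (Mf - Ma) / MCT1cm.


Formula: net trimming moment = Mf - Ma; MCT1cm = Δ*GM_L/(100*LBP); trim = net moment / MCT1cm
Step 1 — net trimming moment = 363 - 3673 = -3310 t·m
Step 2 — MCT1cm = 35299 * 222.0 / (100 * 182.9) = 428.4515 t·m/cm
Step 3 — trim = -3310 / 428.4515 ≈ -7.7255 cm (5 s.f.)

-7.7255 cm


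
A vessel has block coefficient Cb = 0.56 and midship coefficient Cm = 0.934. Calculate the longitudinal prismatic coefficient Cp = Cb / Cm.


Formula: Cp = Cb / Cm
Substituting: Cp = 0.56 / 0.934
Result: Cp ≈ 0.59957 (5 s.f.)

0.59957


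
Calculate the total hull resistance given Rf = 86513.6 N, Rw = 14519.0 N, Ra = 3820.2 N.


Formula: Rt = Rf + Rw + Ra
Substituting: Rt = 86513.6 + 14519.0 + 3820.2
Result: Rt = 104852.8 N

104852.8 N


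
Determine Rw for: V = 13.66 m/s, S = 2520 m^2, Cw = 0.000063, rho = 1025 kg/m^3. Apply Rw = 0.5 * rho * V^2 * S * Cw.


Formula: Rw = 0.5 * rho * V^2 * S * Cw
Step 1 — V^2 = 13.66^2 = 186.5956
Step 2 — 0.5 * rho * V^2 = 0.5 * 1025 * 186.5956 = 95630.245
Step 3 — Rw = 95630.245 * 2520 * 0.000063 ≈ 15182 N (5 s.f.)

15182 N


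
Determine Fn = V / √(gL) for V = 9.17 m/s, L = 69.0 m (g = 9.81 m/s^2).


Formula: Fn = V / sqrt(g * L)
Step 1 — g * L = 9.81 * 69.0 = 676.89
Step 2 — sqrt(g * L) = sqrt(676.89) = 26.01711
Step 3 — Fn = 9.17 / 26.01711 ≈ 0.35246 (5 s.f.)

0.35246


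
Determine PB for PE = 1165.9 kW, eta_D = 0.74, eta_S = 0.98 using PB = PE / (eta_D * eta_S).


Formula: PB = PE / (eta_D * eta_S)
Step 1 — combined efficiency = eta_D * eta_S = 0.74 * 0.98 = 0.7252
Step 2 — PB = 1165.9 / 0.7252 ≈ 1607.7 kW (5 s.f.)

1607.7 kW


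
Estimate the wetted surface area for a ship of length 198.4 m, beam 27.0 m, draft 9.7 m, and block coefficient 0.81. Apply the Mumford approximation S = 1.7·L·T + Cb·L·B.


Formula: S = 1.7*L*T + V/T with V = Cb*L*B*T, i.e. S = L * (1.7*T + Cb*B)
Step 1 — 1.7*T = 1.7 * 9.7 = 16.49 m
Step 2 — Cb*B = 0.81 * 27.0 = 21.87 m
Step 3 — 1.7*T + Cb*B = 16.49 + 21.87 = 38.36 m
Step 4 — S = 198.4 * 38.36 ≈ 7610.6 m^2 (5 s.f.)

7610.6 m^2


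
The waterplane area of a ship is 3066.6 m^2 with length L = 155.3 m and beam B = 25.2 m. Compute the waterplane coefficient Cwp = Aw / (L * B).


Formula: Cwp = Aw / (L * B)
Step 1 — L * B = 155.3 * 25.2 = 3913.56 m^2
Step 2 — Cwp = 3066.6 / 3913.56 ≈ 0.78358 (5 s.f.)

0.78358


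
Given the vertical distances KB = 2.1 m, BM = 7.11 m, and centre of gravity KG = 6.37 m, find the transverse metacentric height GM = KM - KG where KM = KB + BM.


Formula: GM = KB + BM - KG
Step 1 — KM = KB + BM = 2.1 + 7.11 = 9.21 m
Step 2 — GM = KM - KG = 9.21 - 6.37 = 2.84 m

2.84 m


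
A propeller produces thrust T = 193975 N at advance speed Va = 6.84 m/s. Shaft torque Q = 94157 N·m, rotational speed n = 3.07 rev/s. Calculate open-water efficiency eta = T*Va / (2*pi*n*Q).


Formula: eta = T * Va / (2 * pi * n * Q)
Step 1 — numerator = T * Va = 193975 * 6.84 = 1326789.0
Step 2 — 2 * pi * n = 2 * pi * 3.07 = 19.289379
Step 3 — denominator = 19.289379 * 94157 = 1816230.06
Step 4 — eta = 1326789.0 / 1816230.06 ≈ 0.73052 (5 s.f.)

0.73052


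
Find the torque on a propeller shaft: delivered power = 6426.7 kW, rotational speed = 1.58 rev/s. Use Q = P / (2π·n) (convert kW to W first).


Formula: Q = P_W / (2 * pi * n)
Step 1 — P_W = 6426.7 kW * 1000 = 6426700.0 W
Step 2 — 2 * pi * n = 2 * pi * 1.58 = 9.927433
Step 3 — Q = 6426700.0 / 9.927433 ≈ 647370 N·m (5 s.f.)

647370 N·m


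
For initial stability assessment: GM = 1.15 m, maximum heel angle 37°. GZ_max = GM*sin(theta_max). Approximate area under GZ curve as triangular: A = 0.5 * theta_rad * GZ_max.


Formula: GZ_max = GM * sin(theta); Area = 0.5 * theta_rad * GZ_max
Step 1 — GZ_max = 1.15 * sin(37°) = 1.15 * 0.601815 = 0.692087 m
Step 2 — theta_rad = 37 * pi/180 = 0.645772 rad
Step 3 — Area = 0.5 * 0.645772 * 0.692087 ≈ 0.22347 m·rad (5 s.f.)

0.22347 m·rad


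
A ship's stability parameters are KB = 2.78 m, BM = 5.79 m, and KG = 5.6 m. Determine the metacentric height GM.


Formula: GM = KB + BM - KG
Step 1 — KM = KB + BM = 2.78 + 5.79 = 8.57 m
Step 2 — GM = KM - KG = 8.57 - 5.6 = 2.97 m

2.97 m


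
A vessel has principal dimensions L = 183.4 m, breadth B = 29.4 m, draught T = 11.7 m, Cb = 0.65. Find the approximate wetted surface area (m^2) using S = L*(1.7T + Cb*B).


Formula: S = 1.7*L*T + V/T with V = Cb*L*B*T, i.e. S = L * (1.7*T + Cb*B)
Step 1 — 1.7*T = 1.7 * 11.7 = 19.89 m
Step 2 — Cb*B = 0.65 * 29.4 = 19.11 m
Step 3 — 1.7*T + Cb*B = 19.89 + 19.11 = 39.0 m
Step 4 — S = 183.4 * 39.0 ≈ 7152.6 m^2 (5 s.f.)

7152.6 m^2


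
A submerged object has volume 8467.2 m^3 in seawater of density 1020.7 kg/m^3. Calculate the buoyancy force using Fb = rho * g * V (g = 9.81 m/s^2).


Formula: Fb = rho * g * V
Substituting: Fb = 1020.7 * 9.81 * 8467.2
Intermediate: 1020.7 * 9.81 = 10013.067
Result: Fb = 10013.067 * 8467.2 ≈ 84783000 N (5 s.f.)

84783000 N


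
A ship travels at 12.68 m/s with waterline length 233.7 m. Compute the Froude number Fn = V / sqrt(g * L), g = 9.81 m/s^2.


Formula: Fn = V / sqrt(g * L)
Step 1 — g * L = 9.81 * 233.7 = 2292.597
Step 2 — sqrt(g * L) = sqrt(2292.597) = 47.881071
Step 3 — Fn = 12.68 / 47.881071 ≈ 0.26482 (5 s.f.)

0.26482


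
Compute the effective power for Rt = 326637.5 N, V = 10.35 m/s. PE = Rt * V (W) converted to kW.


Formula: PE = Rt * V / 1000 (kW)
Step 1 — PE (W) = 326637.5 * 10.35 = 3380698.125 W
Step 2 — PE (kW) = 3380698.125 / 1000 ≈ 3380.7 kW (5 s.f.)

3380.7 kW


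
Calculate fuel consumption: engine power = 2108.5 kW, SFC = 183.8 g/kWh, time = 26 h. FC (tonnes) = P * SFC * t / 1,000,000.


Formula: FC (tonnes) = P * SFC * t / 1,000,000
Step 1 — P * SFC * t = 2108.5 * 183.8 * 26 = 10076099.8 g
Step 2 — FC (tonnes) = 10076099.8 / 1,000,000 ≈ 10.076 tonnes (5 s.f.)

10.076 tonnes


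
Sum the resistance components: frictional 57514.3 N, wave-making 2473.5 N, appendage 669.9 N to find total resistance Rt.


Formula: Rt = Rf + Rw + Ra
Substituting: Rt = 57514.3 + 2473.5 + 669.9
Result: Rt = 60657.7 N

60657.7 N


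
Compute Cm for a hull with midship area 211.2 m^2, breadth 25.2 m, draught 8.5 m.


Formula: Cm = Am / (B * T)
Step 1 — B * T = 25.2 * 8.5 = 214.2 m^2
Step 2 — Cm = 211.2 / 214.2 ≈ 0.98599 (5 s.f.)

0.98599


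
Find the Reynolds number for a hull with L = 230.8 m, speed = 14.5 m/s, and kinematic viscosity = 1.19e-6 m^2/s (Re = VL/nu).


Formula: Re = V * L / nu
Step 1 — V * L = 14.5 * 230.8 = 3346.6 m^2/s
Step 2 — Re = 3346.6 / 1.19e-6 = 2.81e+09

2.81e+09


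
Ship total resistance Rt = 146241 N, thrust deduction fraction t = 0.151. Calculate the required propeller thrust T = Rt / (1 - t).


Formula: T = Rt / (1 - t)
Step 1 — (1 - t) = 1 - 0.151 = 0.849
Step 2 — T = 146241 / 0.849 ≈ 172250 N (5 s.f.)

172250 N


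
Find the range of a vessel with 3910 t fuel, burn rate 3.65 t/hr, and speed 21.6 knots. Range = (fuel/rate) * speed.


Formula: endurance = fuel / rate; range = endurance * speed
Step 1 — endurance = 3910 / 3.65 = 1071.2329 hours
Step 2 — range = 1071.2329 * 21.6 ≈ 23139 nautical miles (5 s.f.)

23139 NM


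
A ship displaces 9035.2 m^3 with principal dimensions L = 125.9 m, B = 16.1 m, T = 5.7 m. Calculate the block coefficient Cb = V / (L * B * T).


Formula: Cb = V / (L * B * T)
Step 1 — L * B * T = 125.9 * 16.1 * 5.7 = 11553.843 m^3
Step 2 — Cb = 9035.2 / 11553.843 ≈ 0.78201 (5 s.f.)

0.78201


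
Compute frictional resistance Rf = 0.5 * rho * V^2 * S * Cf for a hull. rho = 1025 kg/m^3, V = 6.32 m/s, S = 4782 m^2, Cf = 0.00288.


Formula: Rf = 0.5 * rho * V^2 * S * Cf
Step 1 — V^2 = 6.32^2 = 39.9424
Step 2 — 0.5 * rho * V^2 = 0.5 * 1025 * 39.9424 = 20470.48
Step 3 — Rf = 20470.48 * 4782 * 0.00288 ≈ 281920 N (5 s.f.)

281920 N


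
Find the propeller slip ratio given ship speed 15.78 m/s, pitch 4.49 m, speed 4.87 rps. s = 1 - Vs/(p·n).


Formula: s = 1 - Vs / (p * n)
Step 1 — p * n = 4.49 * 4.87 = 21.8663
Step 2 — Vs / (p*n) = 15.78 / 21.8663 = 0.721658 (6 d.p.)
Step 3 — s = 1 - 0.721658 = 0.278342

0.278342


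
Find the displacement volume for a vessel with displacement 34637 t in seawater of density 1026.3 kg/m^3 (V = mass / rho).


Formula: V = mass / rho
Step 1 — convert tonnes to kg: 34637 t * 1000 = 34637000 kg
Step 2 — V = 34637000 / 1026.3 ≈ 33749 m^3 (5 s.f.)

33749 m^3


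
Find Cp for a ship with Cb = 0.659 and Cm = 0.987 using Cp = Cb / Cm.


Formula: Cp = Cb / Cm
Substituting: Cp = 0.659 / 0.987
Result: Cp ≈ 0.66768 (5 s.f.)

0.66768


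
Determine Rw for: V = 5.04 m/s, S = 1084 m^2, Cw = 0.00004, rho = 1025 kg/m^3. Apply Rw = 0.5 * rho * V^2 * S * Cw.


Formula: Rw = 0.5 * rho * V^2 * S * Cw
Step 1 — V^2 = 5.04^2 = 25.4016
Step 2 — 0.5 * rho * V^2 = 0.5 * 1025 * 25.4016 = 13018.32
Step 3 — Rw = 13018.32 * 1084 * 0.00004 ≈ 564.47 N (5 s.f.)

564.47 N


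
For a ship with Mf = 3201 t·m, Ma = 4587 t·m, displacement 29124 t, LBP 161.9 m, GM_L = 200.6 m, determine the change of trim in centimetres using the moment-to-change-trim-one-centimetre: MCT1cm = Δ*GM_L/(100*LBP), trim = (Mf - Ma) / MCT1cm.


Formula: net trimming moment = Mf - Ma; MCT1cm = Δ*GM_L/(100*LBP); trim = net moment / MCT1cm
Step 1 — net trimming moment = 3201 - 4587 = -1386 t·m
Step 2 — MCT1cm = 29124 * 200.6 / (100 * 161.9) = 360.857 t·m/cm
Step 3 — trim = -1386 / 360.857 ≈ -3.8409 cm (5 s.f.)

-3.8409 cm


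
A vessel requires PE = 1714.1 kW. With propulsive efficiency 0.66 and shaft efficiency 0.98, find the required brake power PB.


Formula: PB = PE / (eta_D * eta_S)
Step 1 — combined efficiency = eta_D * eta_S = 0.66 * 0.98 = 0.6468
Step 2 — PB = 1714.1 / 0.6468 ≈ 2650.1 kW (5 s.f.)

2650.1 kW


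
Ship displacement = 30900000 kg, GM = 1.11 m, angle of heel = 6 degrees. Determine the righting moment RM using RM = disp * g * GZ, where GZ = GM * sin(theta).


Formula: GZ = GM * sin(theta); RM = disp * g * GZ
Step 1 — GZ = 1.11 * sin(6°) = 1.11 * 0.104528 = 0.116026 m
Step 2 — RM = 30900000 * 9.81 * 0.116026 ≈ 35171000 N·m (5 s.f.)

35171000 N·m


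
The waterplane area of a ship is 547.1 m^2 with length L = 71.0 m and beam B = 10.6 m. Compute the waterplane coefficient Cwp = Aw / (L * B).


Formula: Cwp = Aw / (L * B)
Step 1 — L * B = 71.0 * 10.6 = 752.6 m^2
Step 2 — Cwp = 547.1 / 752.6 ≈ 0.72695 (5 s.f.)

0.72695


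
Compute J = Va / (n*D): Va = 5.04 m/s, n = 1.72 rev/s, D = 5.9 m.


Formula: J = Va / (n * D)
Step 1 — n * D = 1.72 * 5.9 = 10.148
Step 2 — J = 5.04 / 10.148 ≈ 0.49665 (5 s.f.)

0.49665


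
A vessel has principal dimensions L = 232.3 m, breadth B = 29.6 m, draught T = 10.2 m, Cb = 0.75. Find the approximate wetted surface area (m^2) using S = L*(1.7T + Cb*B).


Formula: S = 1.7*L*T + V/T with V = Cb*L*B*T, i.e. S = L * (1.7*T + Cb*B)
Step 1 — 1.7*T = 1.7 * 10.2 = 17.34 m
Step 2 — Cb*B = 0.75 * 29.6 = 22.2 m
Step 3 — 1.7*T + Cb*B = 17.34 + 22.2 = 39.54 m
Step 4 — S = 232.3 * 39.54 ≈ 9185.1 m^2 (5 s.f.)

9185.1 m^2


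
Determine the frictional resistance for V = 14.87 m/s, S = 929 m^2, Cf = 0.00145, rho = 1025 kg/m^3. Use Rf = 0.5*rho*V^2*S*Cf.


Formula: Rf = 0.5 * rho * V^2 * S * Cf
Step 1 — V^2 = 14.87^2 = 221.1169
Step 2 — 0.5 * rho * V^2 = 0.5 * 1025 * 221.1169 = 113322.41125
Step 3 — Rf = 113322.41125 * 929 * 0.00145 ≈ 152650 N (5 s.f.)

152650 N


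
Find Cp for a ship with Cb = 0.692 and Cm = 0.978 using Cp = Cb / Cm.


Formula: Cp = Cb / Cm
Substituting: Cp = 0.692 / 0.978
Result: Cp ≈ 0.70757 (5 s.f.)

0.70757


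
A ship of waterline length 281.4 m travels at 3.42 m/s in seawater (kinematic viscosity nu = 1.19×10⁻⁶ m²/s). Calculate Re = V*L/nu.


Formula: Re = V * L / nu
Step 1 — V * L = 3.42 * 281.4 = 962.388 m^2/s
Step 2 — Re = 962.388 / 1.19e-6 = 8.09e+08

8.09e+08


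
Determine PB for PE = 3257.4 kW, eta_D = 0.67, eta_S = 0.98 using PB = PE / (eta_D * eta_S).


Formula: PB = PE / (eta_D * eta_S)
Step 1 — combined efficiency = eta_D * eta_S = 0.67 * 0.98 = 0.6566
Step 2 — PB = 3257.4 / 0.6566 ≈ 4961.0 kW (5 s.f.)

4961.0 kW


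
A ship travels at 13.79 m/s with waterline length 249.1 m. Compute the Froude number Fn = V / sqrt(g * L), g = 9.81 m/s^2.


Formula: Fn = V / sqrt(g * L)
Step 1 — g * L = 9.81 * 249.1 = 2443.671
Step 2 — sqrt(g * L) = sqrt(2443.671) = 49.433501
Step 3 — Fn = 13.79 / 49.433501 ≈ 0.27896 (5 s.f.)

0.27896


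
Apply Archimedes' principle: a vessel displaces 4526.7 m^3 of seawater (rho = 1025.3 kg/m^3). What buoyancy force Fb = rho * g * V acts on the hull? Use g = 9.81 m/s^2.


Formula: Fb = rho * g * V
Substituting: Fb = 1025.3 * 9.81 * 4526.7
Intermediate: 1025.3 * 9.81 = 10058.193
Result: Fb = 10058.193 * 4526.7 ≈ 45530000 N (5 s.f.)

45530000 N


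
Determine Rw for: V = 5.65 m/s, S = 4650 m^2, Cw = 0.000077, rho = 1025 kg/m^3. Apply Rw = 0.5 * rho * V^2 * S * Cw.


Formula: Rw = 0.5 * rho * V^2 * S * Cw
Step 1 — V^2 = 5.65^2 = 31.9225
Step 2 — 0.5 * rho * V^2 = 0.5 * 1025 * 31.9225 = 16360.28125
Step 3 — Rw = 16360.28125 * 4650 * 0.000077 ≈ 5857.8 N (5 s.f.)

5857.8 N


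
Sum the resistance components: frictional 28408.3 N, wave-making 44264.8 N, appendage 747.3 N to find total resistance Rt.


Formula: Rt = Rf + Rw + Ra
Substituting: Rt = 28408.3 + 44264.8 + 747.3
Result: Rt = 73420.4 N

73420.4 N


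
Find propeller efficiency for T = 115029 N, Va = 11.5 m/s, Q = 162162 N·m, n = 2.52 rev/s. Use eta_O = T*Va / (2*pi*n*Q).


Formula: eta = T * Va / (2 * pi * n * Q)
Step 1 — numerator = T * Va = 115029 * 11.5 = 1322833.5
Step 2 — 2 * pi * n = 2 * pi * 2.52 = 15.833627
Step 3 — denominator = 15.833627 * 162162 = 2567612.62
Step 4 — eta = 1322833.5 / 2567612.62 ≈ 0.51520 (5 s.f.)

0.51520


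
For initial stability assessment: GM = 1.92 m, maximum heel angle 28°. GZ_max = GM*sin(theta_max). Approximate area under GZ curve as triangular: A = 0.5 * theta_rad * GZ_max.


Formula: GZ_max = GM * sin(theta); Area = 0.5 * theta_rad * GZ_max
Step 1 — GZ_max = 1.92 * sin(28°) = 1.92 * 0.469472 = 0.901386 m
Step 2 — theta_rad = 28 * pi/180 = 0.488692 rad
Step 3 — Area = 0.5 * 0.488692 * 0.901386 ≈ 0.22025 m·rad (5 s.f.)

0.22025 m·rad


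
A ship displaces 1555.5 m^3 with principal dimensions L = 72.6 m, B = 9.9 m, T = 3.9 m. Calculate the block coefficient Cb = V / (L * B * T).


Formula: Cb = V / (L * B * T)
Step 1 — L * B * T = 72.6 * 9.9 * 3.9 = 2803.086 m^3
Step 2 — Cb = 1555.5 / 2803.086 ≈ 0.55492 (5 s.f.)

0.55492


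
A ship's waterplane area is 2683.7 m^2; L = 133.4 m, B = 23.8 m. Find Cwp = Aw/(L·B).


Formula: Cwp = Aw / (L * B)
Step 1 — L * B = 133.4 * 23.8 = 3174.92 m^2
Step 2 — Cwp = 2683.7 / 3174.92 ≈ 0.84528 (5 s.f.)

0.84528


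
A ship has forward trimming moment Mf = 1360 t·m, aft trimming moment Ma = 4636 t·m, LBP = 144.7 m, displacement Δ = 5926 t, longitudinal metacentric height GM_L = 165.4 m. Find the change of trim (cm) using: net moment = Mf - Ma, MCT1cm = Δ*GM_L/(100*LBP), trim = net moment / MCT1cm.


Formula: net trimming moment = Mf - Ma; MCT1cm = Δ*GM_L/(100*LBP); trim = net moment / MCT1cm
Step 1 — net trimming moment = 1360 - 4636 = -3276 t·m
Step 2 — MCT1cm = 5926 * 165.4 / (100 * 144.7) = 67.7374 t·m/cm
Step 3 — trim = -3276 / 67.7374 ≈ -48.363 cm (5 s.f.)

-48.363 cm


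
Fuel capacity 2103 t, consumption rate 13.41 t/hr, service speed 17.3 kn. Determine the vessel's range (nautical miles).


Formula: endurance = fuel / rate; range = endurance * speed
Step 1 — endurance = 2103 / 13.41 = 156.8233 hours
Step 2 — range = 156.8233 * 17.3 ≈ 2713.0 nautical miles (5 s.f.)

2713.0 NM


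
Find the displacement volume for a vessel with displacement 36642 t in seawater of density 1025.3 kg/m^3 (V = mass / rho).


Formula: V = mass / rho
Step 1 — convert tonnes to kg: 36642 t * 1000 = 36642000 kg
Step 2 — V = 36642000 / 1025.3 ≈ 35738 m^3 (5 s.f.)

35738 m^3


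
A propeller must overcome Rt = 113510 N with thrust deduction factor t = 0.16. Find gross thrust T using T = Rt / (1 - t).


Formula: T = Rt / (1 - t)
Step 1 — (1 - t) = 1 - 0.16 = 0.84
Step 2 — T = 113510 / 0.84 ≈ 135130 N (5 s.f.)

135130 N


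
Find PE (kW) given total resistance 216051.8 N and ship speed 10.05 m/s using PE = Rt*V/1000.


Formula: PE = Rt * V / 1000 (kW)
Step 1 — PE (W) = 216051.8 * 10.05 = 2171320.59 W
Step 2 — PE (kW) = 2171320.59 / 1000 ≈ 2171.3 kW (5 s.f.)

2171.3 kW


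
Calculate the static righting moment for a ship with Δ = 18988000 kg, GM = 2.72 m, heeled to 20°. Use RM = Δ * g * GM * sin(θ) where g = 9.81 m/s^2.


Formula: GZ = GM * sin(theta); RM = disp * g * GZ
Step 1 — GZ = 2.72 * sin(20°) = 2.72 * 0.34202 = 0.930294 m
Step 2 — RM = 18988000 * 9.81 * 0.930294 ≈ 173290000 N·m (5 s.f.)

173290000 N·m


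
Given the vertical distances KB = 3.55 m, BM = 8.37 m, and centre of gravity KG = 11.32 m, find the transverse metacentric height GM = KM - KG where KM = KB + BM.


Formula: GM = KB + BM - KG
Step 1 — KM = KB + BM = 3.55 + 8.37 = 11.92 m
Step 2 — GM = KM - KG = 11.92 - 11.32 = 0.6 m

0.6 m


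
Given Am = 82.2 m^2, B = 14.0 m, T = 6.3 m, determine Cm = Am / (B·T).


Formula: Cm = Am / (B * T)
Step 1 — B * T = 14.0 * 6.3 = 88.2 m^2
Step 2 — Cm = 82.2 / 88.2 ≈ 0.93197 (5 s.f.)

0.93197


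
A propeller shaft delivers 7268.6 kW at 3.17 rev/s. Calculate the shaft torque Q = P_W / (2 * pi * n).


Formula: Q = P_W / (2 * pi * n)
Step 1 — P_W = 7268.6 kW * 1000 = 7268600.0 W
Step 2 — 2 * pi * n = 2 * pi * 3.17 = 19.917697
Step 3 — Q = 7268600.0 / 19.917697 ≈ 364930 N·m (5 s.f.)

364930 N·m


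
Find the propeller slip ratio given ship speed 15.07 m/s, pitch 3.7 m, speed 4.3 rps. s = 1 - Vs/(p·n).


Formula: s = 1 - Vs / (p * n)
Step 1 — p * n = 3.7 * 4.3 = 15.91
Step 2 — Vs / (p*n) = 15.07 / 15.91 = 0.947203 (6 d.p.)
Step 3 — s = 1 - 0.947203 = 0.052797

0.052797
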